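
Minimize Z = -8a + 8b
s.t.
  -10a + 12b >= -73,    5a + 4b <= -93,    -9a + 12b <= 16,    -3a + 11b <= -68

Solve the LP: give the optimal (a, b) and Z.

The feasible region is unbounded (it extends along (-6, -5), (-4, -3)), but Z strictly increases along every unbounded feasible direction, so there is no improving ray and the minimum is attained at a vertex.

At the optimal vertex, -10a + 12b = -73 and 5a + 4b = -93.
Solving simultaneously gives a = -206/25, b = -259/20.

a = -206/25, b = -259/20, minimum Z = -942/25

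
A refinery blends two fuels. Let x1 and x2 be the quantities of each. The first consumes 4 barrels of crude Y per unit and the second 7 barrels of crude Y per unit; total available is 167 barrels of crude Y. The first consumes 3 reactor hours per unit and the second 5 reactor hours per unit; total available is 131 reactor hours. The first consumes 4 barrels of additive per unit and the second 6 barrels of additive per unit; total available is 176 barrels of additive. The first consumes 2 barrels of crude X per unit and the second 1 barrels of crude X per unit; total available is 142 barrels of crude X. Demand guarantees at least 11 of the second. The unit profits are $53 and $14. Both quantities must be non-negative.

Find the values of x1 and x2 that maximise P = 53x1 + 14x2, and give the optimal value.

x1 = 45/2, x2 = 11, maximum P = 2693/2

Feasible corners and P = 53x1 + 14x2:
  (0, 167/7) → P = 334
  (0, 11) → P = 154
  (45/2, 11) → P = 2693/2

The binding constraints are 4x1 + 7x2 = 167 and x2 = 11.
Solving simultaneously gives x1 = 45/2, x2 = 11.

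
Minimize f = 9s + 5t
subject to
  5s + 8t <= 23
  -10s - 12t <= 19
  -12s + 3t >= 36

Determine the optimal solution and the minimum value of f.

Extreme points and f = 9s + 5t:
  (-107/5, 65/4) → f = -2227/20
  (-73/37, 152/37) → f = 103/37
  (-163/58, 22/29) → f = -43/2

s = -107/5, t = 65/4, minimum f = -2227/20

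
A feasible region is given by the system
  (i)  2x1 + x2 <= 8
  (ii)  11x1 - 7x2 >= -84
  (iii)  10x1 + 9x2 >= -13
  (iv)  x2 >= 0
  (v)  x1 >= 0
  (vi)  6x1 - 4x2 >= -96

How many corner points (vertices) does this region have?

3

The feasible vertices (each the meet of two boundaries and inside every other half-plane) are:
  (4, 0)
  (0, 8)
  (0, 0)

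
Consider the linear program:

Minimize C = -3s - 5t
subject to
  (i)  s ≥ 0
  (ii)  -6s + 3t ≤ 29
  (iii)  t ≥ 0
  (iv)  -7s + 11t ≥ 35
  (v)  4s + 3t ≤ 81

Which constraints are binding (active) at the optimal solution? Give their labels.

(ii) and (v)

Feasible corners and C = -3s - 5t:
  (0, 29/3) → C = -145/3
  (0, 35/11) → C = -175/11
  (26/5, 301/15) → C = -1739/15
  (786/65, 707/65) → C = -5893/65

The minimum is at (26/5, 301/15). Substituting into each constraint, equality holds for (ii) and (v); the remaining constraints have slack.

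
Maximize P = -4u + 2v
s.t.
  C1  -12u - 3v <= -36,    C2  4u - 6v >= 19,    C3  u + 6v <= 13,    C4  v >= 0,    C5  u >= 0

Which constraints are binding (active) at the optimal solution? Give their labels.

Extreme points and P = -4u + 2v:
  (32/5, 11/10) → P = -117/5
  (19/4, 0) → P = -19
  (13, 0) → P = -52

The maximum is at (19/4, 0). Substituting into each constraint, equality holds for C2 and C4; the remaining constraints have slack.

C2 and C4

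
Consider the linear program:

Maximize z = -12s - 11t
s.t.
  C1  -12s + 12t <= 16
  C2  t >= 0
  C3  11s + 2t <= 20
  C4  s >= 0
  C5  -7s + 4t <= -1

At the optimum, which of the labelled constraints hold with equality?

Feasible corners and z = -12s - 11t:
  (20/11, 0) → z = -240/11
  (1/7, 0) → z = -12/7
  (41/29, 129/58) → z = -2403/58

The maximum is at (1/7, 0). Substituting into each constraint, equality holds for C2 and C5; the remaining constraints have slack.

C2 and C5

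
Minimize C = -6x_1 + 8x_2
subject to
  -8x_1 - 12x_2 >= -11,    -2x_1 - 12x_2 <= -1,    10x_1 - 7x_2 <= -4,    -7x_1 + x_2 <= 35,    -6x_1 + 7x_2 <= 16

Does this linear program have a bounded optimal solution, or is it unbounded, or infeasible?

Corner points and C = -6x_1 + 8x_2:
  (29/176, 71/88) → C = 481/88
  (-115/128, 97/64) → C = 1121/64
  (-41/134, 9/67) → C = 195/67
  (-185/86, 19/43) → C = 707/43
The feasible region has finitely many vertices and no improving ray; the minimum is 195/67 at (-41/134, 9/67).

bounded optimum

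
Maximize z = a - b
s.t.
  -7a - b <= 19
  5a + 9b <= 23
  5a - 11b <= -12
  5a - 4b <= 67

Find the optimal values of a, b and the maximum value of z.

Feasible corners and z = a - b:
  (-97/29, 128/29) → z = -225/29
  (-221/82, -11/82) → z = -105/41
  (29/20, 7/4) → z = -3/10

a = 29/20, b = 7/4, maximum z = -3/10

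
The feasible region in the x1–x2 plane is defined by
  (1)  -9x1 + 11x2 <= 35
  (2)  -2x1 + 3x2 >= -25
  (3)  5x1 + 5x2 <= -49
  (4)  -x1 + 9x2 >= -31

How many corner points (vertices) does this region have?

3

The feasible vertices (each the meet of two boundaries and inside every other half-plane) are:
  (-357/50, -133/50)
  (-328/35, -157/35)
  (-143/25, -102/25)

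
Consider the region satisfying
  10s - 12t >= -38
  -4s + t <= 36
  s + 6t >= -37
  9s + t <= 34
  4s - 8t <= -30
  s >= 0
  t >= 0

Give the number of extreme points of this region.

3

The feasible vertices (each the meet of two boundaries and inside every other half-plane) are:
  (185/59, 341/59)
  (7/4, 37/8)
  (121/38, 203/38)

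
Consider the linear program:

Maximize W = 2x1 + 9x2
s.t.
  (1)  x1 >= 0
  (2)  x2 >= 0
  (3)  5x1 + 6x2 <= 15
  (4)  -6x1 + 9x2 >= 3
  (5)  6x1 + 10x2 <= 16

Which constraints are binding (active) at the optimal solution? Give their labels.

Feasible corners and W = 2x1 + 9x2:
  (0, 1/3) → W = 3
  (0, 8/5) → W = 72/5
  (1, 1) → W = 11

The maximum is at (0, 8/5). Substituting into each constraint, equality holds for (1) and (5); the remaining constraints have slack.

(1) and (5)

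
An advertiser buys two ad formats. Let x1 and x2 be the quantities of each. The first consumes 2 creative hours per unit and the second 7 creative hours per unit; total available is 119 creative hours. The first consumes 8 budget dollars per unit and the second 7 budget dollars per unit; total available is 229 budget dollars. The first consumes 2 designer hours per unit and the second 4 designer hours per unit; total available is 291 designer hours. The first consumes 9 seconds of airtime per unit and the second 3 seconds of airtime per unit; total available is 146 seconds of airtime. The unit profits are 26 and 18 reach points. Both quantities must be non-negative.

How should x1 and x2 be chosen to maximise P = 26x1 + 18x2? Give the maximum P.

x1 = 35/3, x2 = 41/3, maximum P = 1648/3

Vertices and P = 26x1 + 18x2:
  (0, 0) → P = 0
  (0, 17) → P = 306
  (146/9, 0) → P = 3796/9
  (35/3, 41/3) → P = 1648/3

The optimum lies where 2x1 + 7x2 = 119 and 9x1 + 3x2 = 146.
Solving simultaneously gives x1 = 35/3, x2 = 41/3.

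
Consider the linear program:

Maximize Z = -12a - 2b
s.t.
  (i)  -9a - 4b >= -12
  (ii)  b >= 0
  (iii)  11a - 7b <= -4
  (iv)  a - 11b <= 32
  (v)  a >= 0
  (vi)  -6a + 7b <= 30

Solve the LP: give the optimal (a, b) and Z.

a = 0, b = 4/7, maximum Z = -8/7

The optimum lies where 11a - 7b = -4 and a = 0.
Solving simultaneously gives a = 0, b = 4/7.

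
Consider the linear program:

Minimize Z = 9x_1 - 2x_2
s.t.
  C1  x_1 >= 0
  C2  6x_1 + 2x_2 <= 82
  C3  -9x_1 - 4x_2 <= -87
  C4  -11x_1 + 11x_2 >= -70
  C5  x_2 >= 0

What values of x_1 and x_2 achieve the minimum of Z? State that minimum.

Vertices and Z = 9x_1 - 2x_2:
  (0, 41) → Z = -82
  (0, 87/4) → Z = -87/2
  (521/44, 241/44) → Z = 4207/44
  (1237/143, 327/143) → Z = 10479/143

The optimum lies where x_1 = 0 and 6x_1 + 2x_2 = 82.
Solving simultaneously gives x_1 = 0, x_2 = 41.

x_1 = 0, x_2 = 41, minimum Z = -82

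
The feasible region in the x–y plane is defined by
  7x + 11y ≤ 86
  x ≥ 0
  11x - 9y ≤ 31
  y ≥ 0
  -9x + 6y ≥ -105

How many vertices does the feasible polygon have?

4

Pairwise boundary intersections that survive every other constraint:
  (0, 86/11)
  (1115/184, 729/184)
  (0, 0)
  (31/11, 0)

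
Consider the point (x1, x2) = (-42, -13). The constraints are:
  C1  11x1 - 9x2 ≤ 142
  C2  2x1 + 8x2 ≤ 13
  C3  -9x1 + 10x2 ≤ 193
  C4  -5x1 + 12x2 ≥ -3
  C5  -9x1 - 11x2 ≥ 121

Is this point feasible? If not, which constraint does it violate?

Constraint C3: -9x1 + 10x2 = 248, which is not ≤ 193. All other constraints are satisfied.

not feasible — violates C3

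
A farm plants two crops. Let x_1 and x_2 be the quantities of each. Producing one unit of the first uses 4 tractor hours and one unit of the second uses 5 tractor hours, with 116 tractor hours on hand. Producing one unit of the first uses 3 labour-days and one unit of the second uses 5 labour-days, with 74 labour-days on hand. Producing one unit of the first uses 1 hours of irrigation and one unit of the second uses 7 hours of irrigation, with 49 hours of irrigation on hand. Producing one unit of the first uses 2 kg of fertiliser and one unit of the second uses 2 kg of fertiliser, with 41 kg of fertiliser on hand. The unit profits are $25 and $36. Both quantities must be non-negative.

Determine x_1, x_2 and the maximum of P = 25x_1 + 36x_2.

Corner points and P = 25x_1 + 36x_2:
  (0, 0) → P = 0
  (0, 7) → P = 252
  (41/2, 0) → P = 1025/2
  (63/4, 19/4) → P = 2259/4

The optimum lies where x_1 + 7x_2 = 49 and 2x_1 + 2x_2 = 41.
Solving simultaneously gives x_1 = 63/4, x_2 = 19/4.

x_1 = 63/4, x_2 = 19/4, maximum P = 2259/4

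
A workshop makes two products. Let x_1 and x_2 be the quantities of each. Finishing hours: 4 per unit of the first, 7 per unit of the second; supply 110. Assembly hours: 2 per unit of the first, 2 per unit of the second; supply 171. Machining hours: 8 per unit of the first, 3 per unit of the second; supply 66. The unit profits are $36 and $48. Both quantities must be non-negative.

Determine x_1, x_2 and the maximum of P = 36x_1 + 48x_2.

x_1 = 3, x_2 = 14, maximum P = 780

Feasible corners and P = 36x_1 + 48x_2:
  (0, 0) → P = 0
  (0, 110/7) → P = 5280/7
  (33/4, 0) → P = 297
  (3, 14) → P = 780

The optimum lies where 4x_1 + 7x_2 = 110 and 8x_1 + 3x_2 = 66.
Solving simultaneously gives x_1 = 3, x_2 = 14.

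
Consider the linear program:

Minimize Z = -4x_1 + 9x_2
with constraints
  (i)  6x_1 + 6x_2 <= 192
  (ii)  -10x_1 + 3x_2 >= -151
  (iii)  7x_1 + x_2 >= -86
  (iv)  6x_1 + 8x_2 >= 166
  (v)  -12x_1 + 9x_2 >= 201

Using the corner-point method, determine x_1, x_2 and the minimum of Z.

x_1 = -19/25, x_2 = 533/25, minimum Z = 4873/25

Extreme points and Z = -4x_1 + 9x_2:
  (-59/3, 155/3) → Z = 1631/3
  (29/7, 195/7) → Z = 1639/7
  (-427/25, 839/25) → Z = 9259/25
  (-19/25, 533/25) → Z = 4873/25

The binding constraints are 6x_1 + 8x_2 = 166 and -12x_1 + 9x_2 = 201.
Solving simultaneously gives x_1 = -19/25, x_2 = 533/25.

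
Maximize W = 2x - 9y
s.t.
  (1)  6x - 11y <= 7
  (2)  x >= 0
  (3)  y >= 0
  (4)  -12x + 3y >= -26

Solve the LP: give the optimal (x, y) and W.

x = 7/6, y = 0, maximum W = 7/3

Corner points and W = 2x - 9y:
  (7/6, 0) → W = 7/3
  (265/114, 12/19) → W = -59/57
  (0, 0) → W = 0
The feasible region is unbounded (it extends along (0, 1), (1, 4)), but W strictly decreases along every unbounded feasible direction, so there is no improving ray and the maximum is attained at a vertex.

At the optimal vertex, 6x - 11y = 7 and y = 0.
Solving simultaneously gives x = 7/6, y = 0.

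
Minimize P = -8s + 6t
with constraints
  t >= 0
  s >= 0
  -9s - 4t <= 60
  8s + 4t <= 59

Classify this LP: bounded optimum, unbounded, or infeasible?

bounded optimum

Vertices and P = -8s + 6t:
  (0, 0) → P = 0
  (59/8, 0) → P = -59
  (0, 59/4) → P = 177/2
The feasible region has finitely many vertices and no improving ray; the minimum is -59 at (59/8, 0).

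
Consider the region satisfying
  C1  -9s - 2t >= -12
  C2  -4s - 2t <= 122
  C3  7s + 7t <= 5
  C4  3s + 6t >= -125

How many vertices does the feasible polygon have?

4

Intersecting each pair of boundary lines and keeping only the points that satisfy every inequality leaves:
  (74/49, -39/49)
  (161/24, -387/16)
  (-432/7, 437/7)
  (-241/9, -67/9)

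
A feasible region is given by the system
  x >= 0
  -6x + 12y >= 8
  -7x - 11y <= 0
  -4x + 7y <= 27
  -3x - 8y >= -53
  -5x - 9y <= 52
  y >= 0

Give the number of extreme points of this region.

4

The feasible vertices (each the meet of two boundaries and inside every other half-plane) are:
  (0, 2/3)
  (0, 27/7)
  (143/21, 57/14)
  (155/53, 293/53)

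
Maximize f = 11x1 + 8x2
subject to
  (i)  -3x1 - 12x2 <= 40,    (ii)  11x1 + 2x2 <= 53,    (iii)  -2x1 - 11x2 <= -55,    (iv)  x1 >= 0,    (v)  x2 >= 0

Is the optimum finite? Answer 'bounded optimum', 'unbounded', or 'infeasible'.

Vertices and f = 11x1 + 8x2:
  (473/117, 499/117) → f = 3065/39
  (0, 53/2) → f = 212
  (0, 5) → f = 40
The feasible region has finitely many vertices and no improving ray; the maximum is 212 at (0, 53/2).

bounded optimum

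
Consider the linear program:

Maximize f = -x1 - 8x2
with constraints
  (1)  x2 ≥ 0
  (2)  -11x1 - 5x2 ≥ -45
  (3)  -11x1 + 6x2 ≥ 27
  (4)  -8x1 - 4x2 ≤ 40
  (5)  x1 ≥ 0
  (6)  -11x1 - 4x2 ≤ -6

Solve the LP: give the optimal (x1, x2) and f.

Corner points and f = -x1 - 8x2:
  (135/121, 72/11) → f = -6471/121
  (0, 9) → f = -72
  (0, 9/2) → f = -36

The binding constraints are -11x1 + 6x2 = 27 and x1 = 0.
Solving simultaneously gives x1 = 0, x2 = 9/2.

x1 = 0, x2 = 9/2, maximum f = -36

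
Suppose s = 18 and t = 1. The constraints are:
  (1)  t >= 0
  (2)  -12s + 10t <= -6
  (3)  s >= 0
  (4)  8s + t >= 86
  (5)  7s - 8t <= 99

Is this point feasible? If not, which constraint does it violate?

Constraint (5): 7s - 8t = 118, which is not ≤ 99. All other constraints are satisfied.

not feasible — violates (5)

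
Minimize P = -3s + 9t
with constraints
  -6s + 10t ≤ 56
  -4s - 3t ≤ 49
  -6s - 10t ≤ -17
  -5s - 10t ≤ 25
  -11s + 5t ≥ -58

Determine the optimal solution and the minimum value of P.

s = 19/4, t = -23/20, minimum P = -123/5

Vertices and P = -3s + 9t:
  (-13/4, 73/20) → P = 213/5
  (43/4, 241/20) → P = 381/5
  (19/4, -23/20) → P = -123/5

At the optimal vertex, -6s - 10t = -17 and -11s + 5t = -58.
Solving simultaneously gives s = 19/4, t = -23/20.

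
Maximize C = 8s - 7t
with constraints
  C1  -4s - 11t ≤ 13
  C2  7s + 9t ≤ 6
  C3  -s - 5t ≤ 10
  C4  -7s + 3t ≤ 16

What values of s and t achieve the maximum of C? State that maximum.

Corner points and C = 8s - 7t:
  (183/41, -115/41) → C = 2269/41
  (-215/89, -27/89) → C = -1531/89
  (-3/2, 11/6) → C = -149/6

s = 183/41, t = -115/41, maximum C = 2269/41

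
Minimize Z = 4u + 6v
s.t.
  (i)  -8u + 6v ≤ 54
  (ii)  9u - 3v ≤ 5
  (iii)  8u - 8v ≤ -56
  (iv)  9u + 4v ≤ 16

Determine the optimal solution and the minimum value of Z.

u = -6, v = 1, minimum Z = -18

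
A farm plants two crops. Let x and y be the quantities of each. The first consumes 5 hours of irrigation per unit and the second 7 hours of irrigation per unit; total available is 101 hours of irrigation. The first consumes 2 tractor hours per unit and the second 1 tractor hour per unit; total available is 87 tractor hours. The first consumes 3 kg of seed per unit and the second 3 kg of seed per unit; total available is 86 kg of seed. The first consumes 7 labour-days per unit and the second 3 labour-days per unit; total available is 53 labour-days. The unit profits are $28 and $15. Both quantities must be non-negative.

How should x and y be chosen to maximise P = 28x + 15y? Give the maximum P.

x = 2, y = 13, maximum P = 251

Corner points and P = 28x + 15y:
  (0, 0) → P = 0
  (0, 101/7) → P = 1515/7
  (53/7, 0) → P = 212
  (2, 13) → P = 251

The optimum lies where 5x + 7y = 101 and 7x + 3y = 53.
Solving simultaneously gives x = 2, y = 13.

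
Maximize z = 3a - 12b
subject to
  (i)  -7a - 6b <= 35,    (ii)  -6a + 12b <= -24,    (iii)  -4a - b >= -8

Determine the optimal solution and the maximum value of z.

a = 83/17, b = -196/17, maximum z = 153

At the optimal vertex, -7a - 6b = 35 and -4a - b = -8.
Solving simultaneously gives a = 83/17, b = -196/17.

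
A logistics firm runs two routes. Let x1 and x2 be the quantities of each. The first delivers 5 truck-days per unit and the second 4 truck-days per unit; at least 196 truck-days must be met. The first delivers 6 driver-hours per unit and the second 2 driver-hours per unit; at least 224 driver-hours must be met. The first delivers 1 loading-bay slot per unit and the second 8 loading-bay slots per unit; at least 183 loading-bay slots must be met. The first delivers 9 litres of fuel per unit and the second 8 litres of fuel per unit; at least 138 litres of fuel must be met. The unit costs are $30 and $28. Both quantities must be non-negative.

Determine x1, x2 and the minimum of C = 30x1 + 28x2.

Corner points and C = 30x1 + 28x2:
  (0, 112) → C = 3136
  (183, 0) → C = 5490
  (31, 19) → C = 1462
The feasible region is unbounded (it extends along (0, 1), (1, 0)), but C strictly increases along every unbounded feasible direction, so there is no improving ray and the minimum is attained at a vertex.

The optimum lies where 6x1 + 2x2 = 224 and x1 + 8x2 = 183.
Solving simultaneously gives x1 = 31, x2 = 19.

x1 = 31, x2 = 19, minimum C = 1462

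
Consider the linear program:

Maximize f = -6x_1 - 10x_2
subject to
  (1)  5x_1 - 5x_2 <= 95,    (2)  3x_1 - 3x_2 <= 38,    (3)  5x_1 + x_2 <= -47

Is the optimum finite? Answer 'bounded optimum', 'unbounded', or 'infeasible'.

From the feasible point (-103/18, -331/18), moving in the direction (-3, -3) keeps every constraint satisfied while f increases without bound.

unbounded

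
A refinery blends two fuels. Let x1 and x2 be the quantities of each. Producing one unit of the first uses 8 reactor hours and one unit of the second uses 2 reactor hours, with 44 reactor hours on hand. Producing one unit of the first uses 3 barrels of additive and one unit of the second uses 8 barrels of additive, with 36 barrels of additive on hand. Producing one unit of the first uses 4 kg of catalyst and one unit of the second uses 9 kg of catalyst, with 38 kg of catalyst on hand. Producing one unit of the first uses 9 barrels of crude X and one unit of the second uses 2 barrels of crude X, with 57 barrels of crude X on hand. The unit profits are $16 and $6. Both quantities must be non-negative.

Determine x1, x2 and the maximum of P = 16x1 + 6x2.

x1 = 5, x2 = 2, maximum P = 92

Vertices and P = 16x1 + 6x2:
  (0, 0) → P = 0
  (0, 38/9) → P = 76/3
  (11/2, 0) → P = 88
  (5, 2) → P = 92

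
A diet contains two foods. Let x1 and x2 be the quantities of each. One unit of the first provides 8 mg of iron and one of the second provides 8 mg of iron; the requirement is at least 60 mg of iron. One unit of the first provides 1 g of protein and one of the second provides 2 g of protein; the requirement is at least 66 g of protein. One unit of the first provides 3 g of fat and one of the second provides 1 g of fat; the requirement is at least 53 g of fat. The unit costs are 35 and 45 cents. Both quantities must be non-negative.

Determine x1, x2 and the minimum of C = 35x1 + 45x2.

Extreme points and C = 35x1 + 45x2:
  (0, 53) → C = 2385
  (66, 0) → C = 2310
  (8, 29) → C = 1585
The feasible region is unbounded (it extends along (0, 1), (1, 0)), but C strictly increases along every unbounded feasible direction, so there is no improving ray and the minimum is attained at a vertex.

The optimum lies where x1 + 2x2 = 66 and 3x1 + x2 = 53.
Solving simultaneously gives x1 = 8, x2 = 29.

x1 = 8, x2 = 29, minimum C = 1585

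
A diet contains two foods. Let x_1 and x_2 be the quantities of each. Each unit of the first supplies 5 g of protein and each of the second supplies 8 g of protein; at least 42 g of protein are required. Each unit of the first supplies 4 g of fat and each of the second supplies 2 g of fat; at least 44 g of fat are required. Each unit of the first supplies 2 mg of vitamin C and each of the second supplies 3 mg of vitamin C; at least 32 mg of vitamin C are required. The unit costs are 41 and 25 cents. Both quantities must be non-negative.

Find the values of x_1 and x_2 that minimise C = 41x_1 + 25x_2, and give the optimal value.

The feasible region is unbounded (it extends along (0, 1), (1, 0)), but C strictly increases along every unbounded feasible direction, so there is no improving ray and the minimum is attained at a vertex.

x_1 = 17/2, x_2 = 5, minimum C = 947/2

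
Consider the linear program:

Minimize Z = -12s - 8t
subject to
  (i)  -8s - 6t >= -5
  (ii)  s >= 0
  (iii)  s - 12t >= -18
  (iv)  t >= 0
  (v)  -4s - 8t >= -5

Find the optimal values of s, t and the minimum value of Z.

s = 5/8, t = 0, minimum Z = -15/2

The binding constraints are -8s - 6t = -5 and t = 0.
Solving simultaneously gives s = 5/8, t = 0.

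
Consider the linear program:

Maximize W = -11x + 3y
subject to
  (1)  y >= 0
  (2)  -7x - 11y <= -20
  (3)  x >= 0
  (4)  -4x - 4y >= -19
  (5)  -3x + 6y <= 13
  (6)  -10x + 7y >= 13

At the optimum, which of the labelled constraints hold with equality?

Feasible corners and W = -11x + 3y:
  (0, 13/6) → W = 13/2
  (0, 13/7) → W = 39/7
  (1/3, 7/3) → W = 10/3

The maximum is at (0, 13/6). Substituting into each constraint, equality holds for (3) and (5); the remaining constraints have slack.

(3) and (5)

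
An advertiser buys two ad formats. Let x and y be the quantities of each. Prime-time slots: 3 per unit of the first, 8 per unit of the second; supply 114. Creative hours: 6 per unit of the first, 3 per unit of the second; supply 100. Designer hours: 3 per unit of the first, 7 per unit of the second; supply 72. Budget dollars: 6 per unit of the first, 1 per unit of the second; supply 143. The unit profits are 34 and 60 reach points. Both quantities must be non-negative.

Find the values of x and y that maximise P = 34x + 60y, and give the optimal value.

x = 44/3, y = 4, maximum P = 2216/3

Extreme points and P = 34x + 60y:
  (0, 0) → P = 0
  (0, 72/7) → P = 4320/7
  (50/3, 0) → P = 1700/3
  (44/3, 4) → P = 2216/3

The optimum lies where 6x + 3y = 100 and 3x + 7y = 72.
Solving simultaneously gives x = 44/3, y = 4.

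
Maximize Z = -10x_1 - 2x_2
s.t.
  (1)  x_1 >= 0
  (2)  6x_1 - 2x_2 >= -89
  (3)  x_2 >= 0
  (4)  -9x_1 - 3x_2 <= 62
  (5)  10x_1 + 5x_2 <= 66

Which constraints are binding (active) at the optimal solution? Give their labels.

(1) and (3)

Corner points and Z = -10x_1 - 2x_2:
  (0, 0) → Z = 0
  (0, 66/5) → Z = -132/5
  (33/5, 0) → Z = -66

The maximum is at (0, 0). Substituting into each constraint, equality holds for (1) and (3); the remaining constraints have slack.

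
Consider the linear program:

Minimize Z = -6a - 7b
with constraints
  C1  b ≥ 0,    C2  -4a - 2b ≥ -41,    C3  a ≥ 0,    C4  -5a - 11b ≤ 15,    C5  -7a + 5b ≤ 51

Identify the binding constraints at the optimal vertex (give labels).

C2 and C5

Feasible corners and Z = -6a - 7b:
  (41/4, 0) → Z = -123/2
  (0, 0) → Z = 0
  (103/34, 491/34) → Z = -4055/34
  (0, 51/5) → Z = -357/5

The minimum is at (103/34, 491/34). Substituting into each constraint, equality holds for C2 and C5; the remaining constraints have slack.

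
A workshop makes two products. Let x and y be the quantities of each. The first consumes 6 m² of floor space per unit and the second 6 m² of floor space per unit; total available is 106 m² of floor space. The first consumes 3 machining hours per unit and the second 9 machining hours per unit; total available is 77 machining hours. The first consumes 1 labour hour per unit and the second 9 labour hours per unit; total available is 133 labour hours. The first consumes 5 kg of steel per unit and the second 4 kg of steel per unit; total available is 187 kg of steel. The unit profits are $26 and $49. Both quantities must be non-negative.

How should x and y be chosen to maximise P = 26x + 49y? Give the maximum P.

Feasible corners and P = 26x + 49y:
  (0, 0) → P = 0
  (0, 77/9) → P = 3773/9
  (53/3, 0) → P = 1378/3
  (41/3, 4) → P = 1654/3

The binding constraints are 6x + 6y = 106 and 3x + 9y = 77.
Solving simultaneously gives x = 41/3, y = 4.

x = 41/3, y = 4, maximum P = 1654/3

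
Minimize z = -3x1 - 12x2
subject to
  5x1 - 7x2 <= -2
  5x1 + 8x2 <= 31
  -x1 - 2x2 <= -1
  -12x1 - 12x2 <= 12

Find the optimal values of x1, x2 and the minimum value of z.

Vertices and z = -3x1 - 12x2:
  (67/25, 11/5) → z = -861/25
  (3/17, 7/17) → z = -93/17
  (-13, 12) → z = -105
  (-3, 2) → z = -15

The optimum lies where 5x1 + 8x2 = 31 and -12x1 - 12x2 = 12.
Solving simultaneously gives x1 = -13, x2 = 12.

x1 = -13, x2 = 12, minimum z = -105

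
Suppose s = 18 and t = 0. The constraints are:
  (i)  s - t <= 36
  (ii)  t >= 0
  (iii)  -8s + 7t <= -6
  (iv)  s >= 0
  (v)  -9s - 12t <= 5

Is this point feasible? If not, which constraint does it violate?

(i): 18 ≤ 36 ✓
(ii): 0 ≥ 0 ✓
(iii): -144 ≤ -6 ✓
(iv): 18 ≥ 0 ✓
(v): -162 ≤ 5 ✓

feasible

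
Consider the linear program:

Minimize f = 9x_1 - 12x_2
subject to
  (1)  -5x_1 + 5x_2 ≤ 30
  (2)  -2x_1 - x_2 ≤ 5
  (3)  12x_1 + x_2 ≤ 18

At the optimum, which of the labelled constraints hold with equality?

(1) and (3)

Corner points and f = 9x_1 - 12x_2:
  (-11/3, 7/3) → f = -61
  (12/13, 90/13) → f = -972/13
  (23/10, -48/5) → f = 1359/10

The minimum is at (12/13, 90/13). Substituting into each constraint, equality holds for (1) and (3); the remaining constraints have slack.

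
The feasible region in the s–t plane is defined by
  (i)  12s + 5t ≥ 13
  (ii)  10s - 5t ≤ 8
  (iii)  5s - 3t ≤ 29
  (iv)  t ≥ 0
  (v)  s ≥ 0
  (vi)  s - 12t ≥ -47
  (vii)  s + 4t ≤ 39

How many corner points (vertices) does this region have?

4

Intersecting each pair of boundary lines and keeping only the points that satisfy every inequality leaves:
  (21/22, 17/55)
  (0, 13/5)
  (331/115, 478/115)
  (0, 47/12)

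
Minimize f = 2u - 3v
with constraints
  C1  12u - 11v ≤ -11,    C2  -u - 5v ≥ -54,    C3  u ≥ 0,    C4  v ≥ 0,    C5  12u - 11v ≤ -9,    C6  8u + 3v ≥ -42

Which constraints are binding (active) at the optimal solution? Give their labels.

C2 and C3

Vertices and f = 2u - 3v:
  (539/71, 659/71) → f = -899/71
  (0, 1) → f = -3
  (0, 54/5) → f = -162/5

The minimum is at (0, 54/5). Substituting into each constraint, equality holds for C2 and C3; the remaining constraints have slack.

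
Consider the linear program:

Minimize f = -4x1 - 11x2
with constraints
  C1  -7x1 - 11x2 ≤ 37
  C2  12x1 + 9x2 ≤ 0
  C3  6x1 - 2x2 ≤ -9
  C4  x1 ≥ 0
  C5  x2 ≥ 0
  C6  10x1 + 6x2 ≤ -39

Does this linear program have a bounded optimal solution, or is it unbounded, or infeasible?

infeasible

The boundaries -7x1 - 11x2 = 37 and x2 = 0 meet at (-37/7, 0), but that point violates x1 ≥ 0. Every candidate vertex is excluded by some other constraint, so the feasible region is empty.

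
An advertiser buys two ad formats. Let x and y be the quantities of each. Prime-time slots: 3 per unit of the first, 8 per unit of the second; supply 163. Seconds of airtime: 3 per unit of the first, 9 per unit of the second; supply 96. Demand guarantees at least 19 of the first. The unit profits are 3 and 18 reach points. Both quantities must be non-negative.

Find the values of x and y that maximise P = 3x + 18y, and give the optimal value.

Feasible corners and P = 3x + 18y:
  (32, 0) → P = 96
  (19, 0) → P = 57
  (19, 13/3) → P = 135

x = 19, y = 13/3, maximum P = 135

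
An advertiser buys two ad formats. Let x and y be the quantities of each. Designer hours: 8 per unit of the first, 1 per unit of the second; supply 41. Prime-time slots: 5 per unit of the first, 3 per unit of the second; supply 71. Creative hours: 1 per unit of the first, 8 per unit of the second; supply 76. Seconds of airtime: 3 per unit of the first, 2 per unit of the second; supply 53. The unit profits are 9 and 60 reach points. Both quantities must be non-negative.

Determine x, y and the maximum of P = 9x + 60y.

Vertices and P = 9x + 60y:
  (0, 0) → P = 0
  (0, 19/2) → P = 570
  (41/8, 0) → P = 369/8
  (4, 9) → P = 576

The optimum lies where 8x + y = 41 and x + 8y = 76.
Solving simultaneously gives x = 4, y = 9.

x = 4, y = 9, maximum P = 576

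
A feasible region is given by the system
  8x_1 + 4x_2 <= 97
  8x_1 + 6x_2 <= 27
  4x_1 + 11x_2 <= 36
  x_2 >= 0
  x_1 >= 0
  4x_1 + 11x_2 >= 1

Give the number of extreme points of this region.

Pairwise boundary intersections that survive every other constraint:
  (81/64, 45/16)
  (27/8, 0)
  (0, 36/11)
  (1/4, 0)
  (0, 1/11)

5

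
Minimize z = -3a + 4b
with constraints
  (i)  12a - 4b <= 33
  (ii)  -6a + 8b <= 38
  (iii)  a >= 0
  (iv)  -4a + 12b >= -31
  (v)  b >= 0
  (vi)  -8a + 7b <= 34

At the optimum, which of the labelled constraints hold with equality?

(i) and (v)

Feasible corners and z = -3a + 4b:
  (52/9, 109/12) → z = 19
  (11/4, 0) → z = -33/4
  (0, 19/4) → z = 19
  (0, 0) → z = 0

The minimum is at (11/4, 0). Substituting into each constraint, equality holds for (i) and (v); the remaining constraints have slack.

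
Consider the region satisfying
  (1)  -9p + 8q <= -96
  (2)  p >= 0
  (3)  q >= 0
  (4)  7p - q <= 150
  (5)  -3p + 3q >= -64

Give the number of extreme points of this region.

4

The feasible vertices (each the meet of two boundaries and inside every other half-plane) are:
  (32/3, 0)
  (1104/47, 678/47)
  (64/3, 0)
  (193/9, 1/9)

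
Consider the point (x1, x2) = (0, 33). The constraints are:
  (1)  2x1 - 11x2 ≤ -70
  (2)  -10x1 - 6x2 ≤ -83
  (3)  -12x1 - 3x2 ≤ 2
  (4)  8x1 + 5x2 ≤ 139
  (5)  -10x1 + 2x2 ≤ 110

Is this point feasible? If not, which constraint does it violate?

not feasible — violates (4)

Constraint (4): 8x1 + 5x2 = 165, which is not ≤ 139. All other constraints are satisfied.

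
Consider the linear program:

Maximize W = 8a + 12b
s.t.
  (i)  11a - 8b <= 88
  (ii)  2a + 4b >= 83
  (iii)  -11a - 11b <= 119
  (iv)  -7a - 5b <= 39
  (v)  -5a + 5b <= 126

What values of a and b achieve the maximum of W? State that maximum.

Extreme points and W = 8a + 12b:
  (254/15, 737/60) → W = 4243/15
  (1448/15, 1826/15) → W = 33496/15
  (-89/30, 667/30) → W = 3646/15

a = 1448/15, b = 1826/15, maximum W = 33496/15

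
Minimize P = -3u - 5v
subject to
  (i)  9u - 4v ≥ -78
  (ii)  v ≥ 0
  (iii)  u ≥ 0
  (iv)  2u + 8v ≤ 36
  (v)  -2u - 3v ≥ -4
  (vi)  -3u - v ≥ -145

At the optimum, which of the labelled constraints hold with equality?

(iii) and (v)

Feasible corners and P = -3u - 5v:
  (0, 0) → P = 0
  (2, 0) → P = -6
  (0, 4/3) → P = -20/3

The minimum is at (0, 4/3). Substituting into each constraint, equality holds for (iii) and (v); the remaining constraints have slack.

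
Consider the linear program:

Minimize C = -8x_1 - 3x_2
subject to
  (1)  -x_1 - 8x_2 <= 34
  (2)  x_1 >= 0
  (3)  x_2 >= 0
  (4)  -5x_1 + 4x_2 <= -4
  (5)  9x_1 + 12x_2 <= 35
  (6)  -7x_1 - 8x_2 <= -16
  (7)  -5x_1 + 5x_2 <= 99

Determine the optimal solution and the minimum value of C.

x_1 = 35/9, x_2 = 0, minimum C = -280/9

Feasible corners and C = -8x_1 - 3x_2:
  (35/9, 0) → C = -280/9
  (16/7, 0) → C = -128/7
  (47/24, 139/96) → C = -1921/96
  (24/17, 13/17) → C = -231/17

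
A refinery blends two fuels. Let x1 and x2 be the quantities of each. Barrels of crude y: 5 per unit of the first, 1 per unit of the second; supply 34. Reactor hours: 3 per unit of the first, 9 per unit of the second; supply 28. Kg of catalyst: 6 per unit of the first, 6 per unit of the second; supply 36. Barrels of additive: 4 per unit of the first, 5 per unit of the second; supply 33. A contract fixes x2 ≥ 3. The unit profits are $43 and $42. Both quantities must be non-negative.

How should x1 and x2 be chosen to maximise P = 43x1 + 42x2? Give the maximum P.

x1 = 1/3, x2 = 3, maximum P = 421/3

Vertices and P = 43x1 + 42x2:
  (0, 28/9) → P = 392/3
  (0, 3) → P = 126
  (1/3, 3) → P = 421/3

The binding constraints are 3x1 + 9x2 = 28 and x2 = 3.
Solving simultaneously gives x1 = 1/3, x2 = 3.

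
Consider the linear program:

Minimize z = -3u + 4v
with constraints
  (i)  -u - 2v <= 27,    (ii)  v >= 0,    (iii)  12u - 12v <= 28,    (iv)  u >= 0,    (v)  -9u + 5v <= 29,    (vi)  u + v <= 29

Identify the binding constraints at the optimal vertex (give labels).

Corner points and z = -3u + 4v:
  (7/3, 0) → z = -7
  (0, 0) → z = 0
  (47/3, 40/3) → z = 19/3
  (0, 29/5) → z = 116/5
  (58/7, 145/7) → z = 58

The minimum is at (7/3, 0). Substituting into each constraint, equality holds for (ii) and (iii); the remaining constraints have slack.

(ii) and (iii)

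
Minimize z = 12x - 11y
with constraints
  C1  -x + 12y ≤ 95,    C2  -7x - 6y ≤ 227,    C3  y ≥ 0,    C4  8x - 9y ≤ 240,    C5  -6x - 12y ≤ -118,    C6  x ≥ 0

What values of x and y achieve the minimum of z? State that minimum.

x = 23/7, y = 172/21, minimum z = -152/3

Extreme points and z = 12x - 11y:
  (1245/29, 1000/87) → z = 33820/87
  (23/7, 172/21) → z = -152/3
  (30, 0) → z = 360
  (59/3, 0) → z = 236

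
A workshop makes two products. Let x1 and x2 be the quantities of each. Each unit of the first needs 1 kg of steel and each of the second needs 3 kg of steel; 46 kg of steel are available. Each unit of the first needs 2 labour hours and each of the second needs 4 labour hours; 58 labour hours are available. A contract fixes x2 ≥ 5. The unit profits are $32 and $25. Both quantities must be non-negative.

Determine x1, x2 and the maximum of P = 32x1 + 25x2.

x1 = 19, x2 = 5, maximum P = 733

The optimum lies where 2x1 + 4x2 = 58 and x2 = 5.
Solving simultaneously gives x1 = 19, x2 = 5.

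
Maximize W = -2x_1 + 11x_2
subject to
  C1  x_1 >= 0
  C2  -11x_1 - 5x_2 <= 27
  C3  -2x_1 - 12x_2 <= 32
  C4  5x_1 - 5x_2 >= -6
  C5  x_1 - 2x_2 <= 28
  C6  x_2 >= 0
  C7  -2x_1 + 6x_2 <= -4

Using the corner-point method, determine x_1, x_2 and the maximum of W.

x_1 = 80, x_2 = 26, maximum W = 126

Extreme points and W = -2x_1 + 11x_2:
  (28, 0) → W = -56
  (80, 26) → W = 126
  (2, 0) → W = -4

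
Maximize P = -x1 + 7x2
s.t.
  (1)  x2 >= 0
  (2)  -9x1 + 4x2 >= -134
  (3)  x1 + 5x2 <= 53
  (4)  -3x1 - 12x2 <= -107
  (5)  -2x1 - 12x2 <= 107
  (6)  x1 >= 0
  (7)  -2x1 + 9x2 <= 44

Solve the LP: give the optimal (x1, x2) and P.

Feasible corners and P = -x1 + 7x2:
  (18, 7) → P = 31
  (509/30, 187/40) → P = 1891/120
  (257/19, 150/19) → P = 793/19
  (145/17, 346/51) → P = 1987/51

The optimum lies where x1 + 5x2 = 53 and -2x1 + 9x2 = 44.
Solving simultaneously gives x1 = 257/19, x2 = 150/19.

x1 = 257/19, x2 = 150/19, maximum P = 793/19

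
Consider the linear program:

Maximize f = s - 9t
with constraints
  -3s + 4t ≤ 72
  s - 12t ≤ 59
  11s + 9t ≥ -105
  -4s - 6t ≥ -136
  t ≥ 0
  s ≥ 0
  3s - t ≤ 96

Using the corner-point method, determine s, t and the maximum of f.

Feasible corners and f = s - 9t:
  (56/17, 348/17) → f = -3076/17
  (0, 18) → f = -162
  (356/11, 12/11) → f = 248/11
  (0, 0) → f = 0
  (32, 0) → f = 32

s = 32, t = 0, maximum f = 32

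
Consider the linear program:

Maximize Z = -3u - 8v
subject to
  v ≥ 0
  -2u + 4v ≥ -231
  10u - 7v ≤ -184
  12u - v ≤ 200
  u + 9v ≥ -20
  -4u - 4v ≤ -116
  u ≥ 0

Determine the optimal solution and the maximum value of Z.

Extreme points and Z = -3u - 8v:
  (792/37, 2104/37) → Z = -19208/37
  (19/17, 474/17) → Z = -3849/17
  (0, 29) → Z = -232
The feasible region is unbounded (it extends along (1, 12), (0, 1)), but Z strictly decreases along every unbounded feasible direction, so there is no improving ray and the maximum is attained at a vertex.

u = 19/17, v = 474/17, maximum Z = -3849/17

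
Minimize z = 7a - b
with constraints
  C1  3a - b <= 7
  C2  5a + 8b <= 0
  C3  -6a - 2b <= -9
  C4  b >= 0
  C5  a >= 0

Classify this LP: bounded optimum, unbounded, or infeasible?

The boundaries 3a - b = 7 and 5a + 8b = 0 meet at (56/29, -35/29), but that point violates b ≥ 0. Every candidate vertex is excluded by some other constraint, so the feasible region is empty.

infeasible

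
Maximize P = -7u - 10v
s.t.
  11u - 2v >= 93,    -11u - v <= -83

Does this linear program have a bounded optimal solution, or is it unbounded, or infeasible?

From the feasible point (259/33, -10/3), moving in the direction (1, -11) keeps every constraint satisfied while P increases without bound.

unbounded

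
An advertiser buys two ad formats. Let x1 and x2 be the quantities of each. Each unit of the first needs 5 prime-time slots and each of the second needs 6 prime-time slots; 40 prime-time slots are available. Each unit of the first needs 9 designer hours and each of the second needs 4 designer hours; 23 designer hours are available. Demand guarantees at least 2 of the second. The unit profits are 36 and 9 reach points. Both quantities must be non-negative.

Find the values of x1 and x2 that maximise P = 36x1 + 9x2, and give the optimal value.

x1 = 5/3, x2 = 2, maximum P = 78

Feasible corners and P = 36x1 + 9x2:
  (0, 23/4) → P = 207/4
  (0, 2) → P = 18
  (5/3, 2) → P = 78

The optimum lies where 9x1 + 4x2 = 23 and x2 = 2.
Solving simultaneously gives x1 = 5/3, x2 = 2.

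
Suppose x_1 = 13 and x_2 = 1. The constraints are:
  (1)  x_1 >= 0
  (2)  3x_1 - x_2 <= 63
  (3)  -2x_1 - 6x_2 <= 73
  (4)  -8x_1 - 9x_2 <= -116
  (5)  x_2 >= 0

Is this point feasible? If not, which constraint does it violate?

not feasible — violates (4)

Constraint (4): -8x_1 - 9x_2 = -113, which is not ≤ -116. All other constraints are satisfied.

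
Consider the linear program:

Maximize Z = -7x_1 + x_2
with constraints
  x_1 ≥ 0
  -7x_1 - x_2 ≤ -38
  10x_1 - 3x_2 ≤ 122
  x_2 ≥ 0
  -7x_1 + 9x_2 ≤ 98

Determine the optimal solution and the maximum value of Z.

x_1 = 122/35, x_2 = 68/5, maximum Z = -54/5

Corner points and Z = -7x_1 + x_2:
  (38/7, 0) → Z = -38
  (122/35, 68/5) → Z = -54/5
  (61/5, 0) → Z = -427/5
  (464/23, 1834/69) → Z = -7910/69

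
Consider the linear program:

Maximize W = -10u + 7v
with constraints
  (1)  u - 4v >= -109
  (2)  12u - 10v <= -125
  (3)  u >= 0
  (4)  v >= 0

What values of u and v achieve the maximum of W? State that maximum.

At the optimal vertex, u - 4v = -109 and u = 0.
Solving simultaneously gives u = 0, v = 109/4.

u = 0, v = 109/4, maximum W = 763/4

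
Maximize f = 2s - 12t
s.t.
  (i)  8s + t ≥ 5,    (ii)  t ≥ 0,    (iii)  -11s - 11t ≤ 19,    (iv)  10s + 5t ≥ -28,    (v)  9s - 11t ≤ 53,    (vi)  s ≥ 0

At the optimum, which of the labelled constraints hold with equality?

(ii) and (v)

Corner points and f = 2s - 12t:
  (5/8, 0) → f = 5/4
  (0, 5) → f = -60
  (53/9, 0) → f = 106/9
The feasible region is unbounded (it extends along (0, 1), (11, 9)), but f strictly decreases along every unbounded feasible direction, so there is no improving ray and the maximum is attained at a vertex.

The maximum is at (53/9, 0). Substituting into each constraint, equality holds for (ii) and (v); the remaining constraints have slack.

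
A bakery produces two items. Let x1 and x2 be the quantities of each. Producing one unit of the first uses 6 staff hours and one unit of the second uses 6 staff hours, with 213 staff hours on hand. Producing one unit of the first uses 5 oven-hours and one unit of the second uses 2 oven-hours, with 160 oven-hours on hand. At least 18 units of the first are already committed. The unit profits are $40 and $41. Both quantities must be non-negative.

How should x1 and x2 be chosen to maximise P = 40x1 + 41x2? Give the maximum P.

x1 = 18, x2 = 35/2, maximum P = 2875/2

Corner points and P = 40x1 + 41x2:
  (32, 0) → P = 1280
  (18, 0) → P = 720
  (89/3, 35/6) → P = 8555/6
  (18, 35/2) → P = 2875/2

The binding constraints are 6x1 + 6x2 = 213 and x1 = 18.
Solving simultaneously gives x1 = 18, x2 = 35/2.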